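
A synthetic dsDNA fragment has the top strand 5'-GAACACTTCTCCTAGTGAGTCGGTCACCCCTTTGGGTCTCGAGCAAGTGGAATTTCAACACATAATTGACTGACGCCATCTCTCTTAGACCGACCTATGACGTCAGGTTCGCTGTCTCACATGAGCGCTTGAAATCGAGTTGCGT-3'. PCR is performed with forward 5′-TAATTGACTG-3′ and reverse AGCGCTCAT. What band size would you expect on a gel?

67 bp

Scanning the template, TAATTGACTG occurs at positions 63–72; this primer anneals to the bottom strand there with its 3' end pointing downstream.
Taking the reverse complement of AGCGCTCAT gives ATGAGCGCT, found at positions 121–129 on the template; the primer anneals here to the top strand with its 3' end pointing upstream.
The product runs from position 63 to position 129, so its length is 129 − 63 + 1 = 67 bp.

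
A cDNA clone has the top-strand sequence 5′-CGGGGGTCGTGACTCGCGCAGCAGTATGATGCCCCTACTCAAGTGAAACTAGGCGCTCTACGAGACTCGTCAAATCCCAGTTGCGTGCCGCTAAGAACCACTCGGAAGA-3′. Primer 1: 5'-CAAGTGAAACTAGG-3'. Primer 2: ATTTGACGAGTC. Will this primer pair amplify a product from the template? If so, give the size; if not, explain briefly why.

Yes — a 36 bp product.

Primer 1 (CAAGTGAAACTAGG) matches the top strand at positions 40–53; it acts as a forward primer.
Primer 2's reverse complement is GACTCGTCAAAT, matching the top strand at positions 64–75; it acts as a reverse primer.
The 3' ends face each other across positions 40–75, giving a 36 bp product.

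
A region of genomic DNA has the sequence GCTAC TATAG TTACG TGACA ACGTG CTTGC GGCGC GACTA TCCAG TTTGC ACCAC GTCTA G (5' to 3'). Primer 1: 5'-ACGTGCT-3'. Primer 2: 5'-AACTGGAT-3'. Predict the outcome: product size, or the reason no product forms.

Primer 1 (ACGTGCT) matches the top strand at positions 21–27; it acts as a forward primer.
Primer 2's reverse complement is ATCCAGTT, matching the top strand at positions 40–47; it acts as a reverse primer.
The 3' ends face each other across positions 21–47, giving a 27 bp product.

Yes — a 27 bp product.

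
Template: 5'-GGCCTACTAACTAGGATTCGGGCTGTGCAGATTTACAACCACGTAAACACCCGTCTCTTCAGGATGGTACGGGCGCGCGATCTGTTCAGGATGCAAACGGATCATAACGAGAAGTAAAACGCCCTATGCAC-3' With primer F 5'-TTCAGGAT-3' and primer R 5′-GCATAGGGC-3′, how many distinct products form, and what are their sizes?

The forward primer TTCAGGAT matches the top strand at positions 58–65, 85–92.
The reverse primer's reverse complement is GCCCTATGC, matching at positions 121–129.
Each forward site pairs with the reverse site to give a product ending at position 129: sizes 72, 45 bp.

Two products: 72 bp, 45 bp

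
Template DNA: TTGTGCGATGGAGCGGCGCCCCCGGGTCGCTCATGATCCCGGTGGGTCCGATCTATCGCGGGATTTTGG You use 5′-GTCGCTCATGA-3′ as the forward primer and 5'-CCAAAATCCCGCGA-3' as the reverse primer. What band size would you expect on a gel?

Scanning the template, GTCGCTCATGA occurs at positions 26–36; this primer anneals to the bottom strand there with its 3' end pointing downstream.
Reverse complement of the reverse primer: TCGCGGGATTTTGG. This occurs on the top strand at positions 56–69.
Amplicon spans positions 26–69: 44 bp.

44 bp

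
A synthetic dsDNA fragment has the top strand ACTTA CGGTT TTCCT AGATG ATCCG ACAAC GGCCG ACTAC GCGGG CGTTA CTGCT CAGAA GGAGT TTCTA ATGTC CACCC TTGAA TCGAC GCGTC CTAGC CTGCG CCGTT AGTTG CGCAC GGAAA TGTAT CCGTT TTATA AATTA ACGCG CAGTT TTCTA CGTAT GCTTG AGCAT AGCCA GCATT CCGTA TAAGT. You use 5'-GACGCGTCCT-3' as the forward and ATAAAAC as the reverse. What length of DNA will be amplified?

52 bp

Scanning the template, GACGCGTCCT occurs at positions 88–97; this primer anneals to the bottom strand there with its 3' end pointing downstream.
The reverse primer's reverse complement is GTTTTAT, which matches the template at positions 133–139.
The product runs from position 88 to position 139, so its length is 139 − 88 + 1 = 52 bp.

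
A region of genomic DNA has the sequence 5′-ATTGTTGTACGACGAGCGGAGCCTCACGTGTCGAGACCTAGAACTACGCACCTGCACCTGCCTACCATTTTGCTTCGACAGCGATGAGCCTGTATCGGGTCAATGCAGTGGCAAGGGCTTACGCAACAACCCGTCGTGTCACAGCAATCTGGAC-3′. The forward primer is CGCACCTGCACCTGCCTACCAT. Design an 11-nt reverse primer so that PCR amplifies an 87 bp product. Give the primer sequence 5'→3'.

5'-CGGGTTGTTGC-3'

The forward primer binds at positions 47–68, so an 87 bp product ends at position 47 + 87 − 1 = 133.
The reverse primer anneals to the top strand over positions 123–133, i.e. to GCAACAACCCG.
Its sequence written 5'→3' is the reverse complement: CGGGTTGTTGC.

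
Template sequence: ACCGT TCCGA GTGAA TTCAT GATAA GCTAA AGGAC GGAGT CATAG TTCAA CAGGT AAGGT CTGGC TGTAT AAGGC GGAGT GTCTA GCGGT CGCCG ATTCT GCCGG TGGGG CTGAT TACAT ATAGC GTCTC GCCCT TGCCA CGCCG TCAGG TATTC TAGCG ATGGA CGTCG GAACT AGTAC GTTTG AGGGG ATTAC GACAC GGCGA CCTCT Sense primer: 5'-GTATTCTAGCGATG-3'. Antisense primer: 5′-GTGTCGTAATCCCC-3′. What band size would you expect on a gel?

51 bp

Scanning the template, GTATTCTAGCGATG occurs at positions 150–163; this primer anneals to the bottom strand there with its 3' end pointing downstream.
Taking the reverse complement of GTGTCGTAATCCCC gives GGGGATTACGACAC, found at positions 187–200 on the template; the primer anneals here to the top strand with its 3' end pointing upstream.
Amplicon spans positions 150–200: 51 bp.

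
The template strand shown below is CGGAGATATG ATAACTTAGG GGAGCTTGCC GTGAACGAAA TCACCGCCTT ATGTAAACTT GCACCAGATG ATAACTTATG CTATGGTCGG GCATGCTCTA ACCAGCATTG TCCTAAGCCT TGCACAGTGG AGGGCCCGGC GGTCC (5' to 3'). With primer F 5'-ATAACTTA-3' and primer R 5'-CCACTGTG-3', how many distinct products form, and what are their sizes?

Two products: 120 bp, 60 bp

The forward primer ATAACTTA matches the top strand at positions 11–18, 71–78.
The reverse primer's reverse complement is CACAGTGG, matching at positions 123–130.
Each forward site pairs with the reverse site to give a product ending at position 130: sizes 120, 60 bp.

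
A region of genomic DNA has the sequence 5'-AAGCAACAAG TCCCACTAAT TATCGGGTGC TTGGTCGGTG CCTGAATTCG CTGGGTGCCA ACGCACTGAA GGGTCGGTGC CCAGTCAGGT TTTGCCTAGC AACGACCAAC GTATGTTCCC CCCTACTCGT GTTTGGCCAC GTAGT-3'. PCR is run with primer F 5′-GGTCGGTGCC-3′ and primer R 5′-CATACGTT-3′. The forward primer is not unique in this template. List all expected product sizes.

The forward primer GGTCGGTGCC matches the top strand at positions 33–42, 72–81.
The reverse primer's reverse complement is AACGTATG, matching at positions 108–115.
Each forward site pairs with the reverse site to give a product ending at position 115: sizes 83, 44 bp.

83 bp, 44 bp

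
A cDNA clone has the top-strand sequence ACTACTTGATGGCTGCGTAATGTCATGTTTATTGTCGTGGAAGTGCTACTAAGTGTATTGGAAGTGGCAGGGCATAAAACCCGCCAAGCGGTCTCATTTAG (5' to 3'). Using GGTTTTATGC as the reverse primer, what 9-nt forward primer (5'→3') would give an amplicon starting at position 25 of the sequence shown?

The reverse primer's reverse complement GCATAAAACC matches the template at positions 72–81; the product starts at position 25.
The forward primer is identical to the top strand over positions 25–33: ATGTTTATT.

5'-ATGTTTATT-3'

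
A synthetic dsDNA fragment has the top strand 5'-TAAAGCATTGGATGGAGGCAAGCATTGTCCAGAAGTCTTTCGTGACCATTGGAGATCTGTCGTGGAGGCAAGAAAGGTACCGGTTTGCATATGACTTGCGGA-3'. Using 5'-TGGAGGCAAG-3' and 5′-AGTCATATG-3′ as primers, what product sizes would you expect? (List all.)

The forward primer TGGAGGCAAG matches the top strand at positions 13–22, 63–72.
The reverse primer's reverse complement is CATATGACT, matching at positions 88–96.
Each forward site pairs with the reverse site to give a product ending at position 96: sizes 84, 34 bp.

84 bp, 34 bp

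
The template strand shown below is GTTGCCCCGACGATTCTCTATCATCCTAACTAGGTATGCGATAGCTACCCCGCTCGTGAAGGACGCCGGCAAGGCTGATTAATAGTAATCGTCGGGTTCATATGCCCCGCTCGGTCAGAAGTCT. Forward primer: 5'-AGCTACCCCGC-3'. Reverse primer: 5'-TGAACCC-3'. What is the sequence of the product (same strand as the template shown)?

5'-AGCTACCCCGCTCGTGAAGGACGCCGGCAAGGCTGATTAATAGTAATCGTCGGGTTCA-3'

Scanning the template, AGCTACCCCGC occurs at positions 43–53; this primer anneals to the bottom strand there with its 3' end pointing downstream.
Taking the reverse complement of TGAACCC gives GGGTTCA, found at positions 94–100 on the template; the primer anneals here to the top strand with its 3' end pointing upstream.
The product is the template from position 43 through 100 (58 bp).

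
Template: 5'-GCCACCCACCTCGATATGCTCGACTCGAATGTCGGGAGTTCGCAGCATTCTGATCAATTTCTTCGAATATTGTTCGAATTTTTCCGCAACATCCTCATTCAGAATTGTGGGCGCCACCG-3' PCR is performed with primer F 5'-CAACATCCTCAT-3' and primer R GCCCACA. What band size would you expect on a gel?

Forward primer CAACATCCTCAT is found on the top strand at positions 87–98.
The reverse primer's reverse complement is TGTGGGC, which matches the template at positions 106–112.
Product length = (reverse-primer end) − (forward-primer start) + 1 = 112 − 87 + 1 = 26 bp.

26 bp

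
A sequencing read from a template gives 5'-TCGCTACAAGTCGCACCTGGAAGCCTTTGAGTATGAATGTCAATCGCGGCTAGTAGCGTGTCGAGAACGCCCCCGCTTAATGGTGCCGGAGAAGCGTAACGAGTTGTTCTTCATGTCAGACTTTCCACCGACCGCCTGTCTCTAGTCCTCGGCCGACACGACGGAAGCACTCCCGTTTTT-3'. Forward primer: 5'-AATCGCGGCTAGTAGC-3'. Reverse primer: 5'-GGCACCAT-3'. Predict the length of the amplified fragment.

The forward primer matches the template at positions 42–57.
The reverse primer's reverse complement is ATGGTGCC, which matches the template at positions 80–87.
Amplicon spans positions 42–87: 46 bp.

46 bp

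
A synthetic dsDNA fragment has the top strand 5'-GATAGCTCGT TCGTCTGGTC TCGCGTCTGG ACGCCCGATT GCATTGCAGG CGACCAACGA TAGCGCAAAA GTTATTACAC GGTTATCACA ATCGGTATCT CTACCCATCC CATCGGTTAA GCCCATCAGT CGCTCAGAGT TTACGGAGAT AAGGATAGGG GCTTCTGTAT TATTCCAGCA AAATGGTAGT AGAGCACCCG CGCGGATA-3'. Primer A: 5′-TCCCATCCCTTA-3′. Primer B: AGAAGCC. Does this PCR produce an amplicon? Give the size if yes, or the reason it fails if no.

Primer A (TCCCATCCCTTA) does not match the top strand, and its reverse complement TAAGGGATGGGA does not match either.
With no annealing site for primer A, no amplification occurs.

No product — primer A has no binding site in the template.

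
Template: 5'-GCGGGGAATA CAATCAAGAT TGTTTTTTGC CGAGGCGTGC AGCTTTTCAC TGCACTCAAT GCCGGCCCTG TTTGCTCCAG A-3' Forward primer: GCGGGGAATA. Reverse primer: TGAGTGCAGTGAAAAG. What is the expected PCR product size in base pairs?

Forward primer GCGGGGAATA is found on the top strand at positions 1–10.
The reverse primer's reverse complement is CTTTTCACTGCACTCA, which matches the template at positions 43–58.
Amplicon spans positions 1–58: 58 bp.

58 bp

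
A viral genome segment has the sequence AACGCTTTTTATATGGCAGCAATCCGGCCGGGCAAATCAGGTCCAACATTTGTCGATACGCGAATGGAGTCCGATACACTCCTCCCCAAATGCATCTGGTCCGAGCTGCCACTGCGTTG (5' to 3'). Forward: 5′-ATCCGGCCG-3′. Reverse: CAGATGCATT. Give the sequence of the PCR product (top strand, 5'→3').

Scanning the template, ATCCGGCCG occurs at positions 22–30; this primer anneals to the bottom strand there with its 3' end pointing downstream.
Reverse complement of the reverse primer: AATGCATCTG. This occurs on the top strand at positions 89–98.
The product is the template from position 22 through 98 (77 bp).

5'-ATCCGGCCGGGCAAATCAGGTCCAACATTTGTCGATACGCGAATGGAGTCCGATACACTCCTCCCCAAATGCATCTG-3'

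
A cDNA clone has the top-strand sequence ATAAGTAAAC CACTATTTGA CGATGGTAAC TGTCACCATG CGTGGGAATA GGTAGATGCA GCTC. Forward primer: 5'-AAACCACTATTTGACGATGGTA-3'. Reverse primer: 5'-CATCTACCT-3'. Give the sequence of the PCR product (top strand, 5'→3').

5'-AAACCACTATTTGACGATGGTAACTGTCACCATGCGTGGGAATAGGTAGATG-3'

Forward primer AAACCACTATTTGACGATGGTA is found on the top strand at positions 7–28.
Taking the reverse complement of CATCTACCT gives AGGTAGATG, found at positions 50–58 on the template; the primer anneals here to the top strand with its 3' end pointing upstream.
The product is the template from position 7 through 58 (52 bp).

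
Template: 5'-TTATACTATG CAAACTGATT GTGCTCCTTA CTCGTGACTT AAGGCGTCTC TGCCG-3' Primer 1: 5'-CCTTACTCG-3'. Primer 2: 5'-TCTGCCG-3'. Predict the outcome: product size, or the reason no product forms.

Primer 1 (CCTTACTCG) matches the top strand at positions 26–34 (3' end points downstream).
Primer 2 (TCTGCCG) also matches the top strand directly, at positions 49–55 — its reverse complement CGGCAGA is not present.
Both primers anneal to the bottom strand with 3' ends pointing the same way, so neither can prime synthesis back toward the other.

No product — both primers anneal to the same strand and extend in the same direction.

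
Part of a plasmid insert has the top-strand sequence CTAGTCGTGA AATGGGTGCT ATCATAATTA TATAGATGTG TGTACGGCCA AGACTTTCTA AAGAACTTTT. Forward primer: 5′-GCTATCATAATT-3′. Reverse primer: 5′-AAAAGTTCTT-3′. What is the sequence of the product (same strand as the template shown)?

Scanning the template, GCTATCATAATT occurs at positions 18–29; this primer anneals to the bottom strand there with its 3' end pointing downstream.
Reverse complement of the reverse primer: AAGAACTTTT. This occurs on the top strand at positions 61–70.
The product is the template from position 18 through 70 (53 bp).

5'-GCTATCATAATTATATAGATGTGTGTACGGCCAAGACTTTCTAAAGAACTTTT-3'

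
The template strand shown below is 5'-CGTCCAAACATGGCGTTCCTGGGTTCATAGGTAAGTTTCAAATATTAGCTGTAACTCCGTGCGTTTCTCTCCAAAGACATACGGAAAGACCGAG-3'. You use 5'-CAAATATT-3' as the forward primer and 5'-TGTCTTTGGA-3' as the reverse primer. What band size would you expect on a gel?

41 bp

Scanning the template, CAAATATT occurs at positions 39–46; this primer anneals to the bottom strand there with its 3' end pointing downstream.
Taking the reverse complement of TGTCTTTGGA gives TCCAAAGACA, found at positions 70–79 on the template; the primer anneals here to the top strand with its 3' end pointing upstream.
Product length = (reverse-primer end) − (forward-primer start) + 1 = 79 − 39 + 1 = 41 bp.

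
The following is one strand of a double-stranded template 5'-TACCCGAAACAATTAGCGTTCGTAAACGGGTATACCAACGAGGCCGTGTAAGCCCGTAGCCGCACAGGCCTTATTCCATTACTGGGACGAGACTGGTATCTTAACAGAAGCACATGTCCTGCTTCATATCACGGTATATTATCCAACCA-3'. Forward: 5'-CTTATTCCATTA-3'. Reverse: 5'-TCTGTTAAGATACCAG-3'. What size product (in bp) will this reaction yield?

39 bp

Scanning the template, CTTATTCCATTA occurs at positions 70–81; this primer anneals to the bottom strand there with its 3' end pointing downstream.
Reverse complement of the reverse primer: CTGGTATCTTAACAGA. This occurs on the top strand at positions 93–108.
Product length = (reverse-primer end) − (forward-primer start) + 1 = 108 − 70 + 1 = 39 bp.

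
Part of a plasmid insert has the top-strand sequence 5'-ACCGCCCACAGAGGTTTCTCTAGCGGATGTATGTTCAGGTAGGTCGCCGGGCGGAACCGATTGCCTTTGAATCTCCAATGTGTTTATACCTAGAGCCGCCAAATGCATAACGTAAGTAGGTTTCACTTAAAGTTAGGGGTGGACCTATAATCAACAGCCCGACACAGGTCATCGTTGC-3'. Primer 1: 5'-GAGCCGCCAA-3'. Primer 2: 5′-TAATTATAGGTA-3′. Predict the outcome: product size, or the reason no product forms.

Primer 2 (TAATTATAGGTA) does not match the top strand, and its reverse complement TACCTATAATTA does not match either.
With no annealing site for primer 2, no amplification occurs.

No product — primer 2 has no binding site in the template.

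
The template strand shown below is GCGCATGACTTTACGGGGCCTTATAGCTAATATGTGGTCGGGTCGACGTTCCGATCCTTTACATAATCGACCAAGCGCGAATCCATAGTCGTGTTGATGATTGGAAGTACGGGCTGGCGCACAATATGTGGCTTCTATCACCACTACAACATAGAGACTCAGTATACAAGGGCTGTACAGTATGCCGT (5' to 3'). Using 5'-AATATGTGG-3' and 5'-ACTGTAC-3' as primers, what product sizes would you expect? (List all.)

The forward primer AATATGTGG matches the top strand at positions 29–37, 123–131.
The reverse primer's reverse complement is GTACAGT, matching at positions 175–181.
Each forward site pairs with the reverse site to give a product ending at position 181: sizes 153, 59 bp.

153 bp, 59 bp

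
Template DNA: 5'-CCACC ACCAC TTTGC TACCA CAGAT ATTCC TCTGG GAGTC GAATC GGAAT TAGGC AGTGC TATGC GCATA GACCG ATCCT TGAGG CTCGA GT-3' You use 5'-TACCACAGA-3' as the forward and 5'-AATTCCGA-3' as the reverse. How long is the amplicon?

36 bp

The forward primer matches the template at positions 16–24.
Taking the reverse complement of AATTCCGA gives TCGGAATT, found at positions 44–51 on the template; the primer anneals here to the top strand with its 3' end pointing upstream.
Product length = (reverse-primer end) − (forward-primer start) + 1 = 51 − 16 + 1 = 36 bp.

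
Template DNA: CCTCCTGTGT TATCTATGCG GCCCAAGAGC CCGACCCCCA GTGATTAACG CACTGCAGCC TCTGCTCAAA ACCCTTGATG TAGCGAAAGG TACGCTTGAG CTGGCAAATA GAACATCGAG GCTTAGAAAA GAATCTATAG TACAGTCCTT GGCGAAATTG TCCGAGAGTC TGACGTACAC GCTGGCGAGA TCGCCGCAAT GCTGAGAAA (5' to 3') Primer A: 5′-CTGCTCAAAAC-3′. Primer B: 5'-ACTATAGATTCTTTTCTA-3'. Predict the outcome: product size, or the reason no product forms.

Primer A (CTGCTCAAAAC) matches the top strand at positions 62–72; it acts as a forward primer.
Primer B's reverse complement is TAGAAAAGAATCTATAGT, matching the top strand at positions 124–141; it acts as a reverse primer.
The 3' ends face each other across positions 62–141, giving an 80 bp product.

Yes — an 80 bp product.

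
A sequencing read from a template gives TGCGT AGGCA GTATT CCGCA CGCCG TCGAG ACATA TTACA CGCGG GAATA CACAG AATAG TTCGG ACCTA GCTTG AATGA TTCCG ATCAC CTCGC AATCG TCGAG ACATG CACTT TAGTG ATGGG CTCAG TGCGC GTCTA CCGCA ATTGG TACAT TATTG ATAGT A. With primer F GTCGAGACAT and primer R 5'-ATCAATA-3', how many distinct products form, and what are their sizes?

The forward primer GTCGAGACAT matches the top strand at positions 25–34, 100–109.
The reverse primer's reverse complement is TATTGAT, matching at positions 156–162.
Each forward site pairs with the reverse site to give a product ending at position 162: sizes 138, 63 bp.

Two products: 138 bp, 63 bp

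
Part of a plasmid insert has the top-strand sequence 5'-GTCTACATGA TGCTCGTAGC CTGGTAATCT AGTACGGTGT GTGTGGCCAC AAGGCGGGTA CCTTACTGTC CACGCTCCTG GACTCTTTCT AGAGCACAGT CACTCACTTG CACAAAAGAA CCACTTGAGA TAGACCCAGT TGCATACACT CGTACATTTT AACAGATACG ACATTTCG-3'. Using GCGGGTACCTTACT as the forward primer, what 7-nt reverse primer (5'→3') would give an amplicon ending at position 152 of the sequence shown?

5'-CGAGTGT-3'

The forward primer binds at positions 54–67; the product's 3' end on the top strand is position 152.
The reverse primer anneals to the top strand over positions 146–152, i.e. to ACACTCG.
Its sequence written 5'→3' is the reverse complement: CGAGTGT.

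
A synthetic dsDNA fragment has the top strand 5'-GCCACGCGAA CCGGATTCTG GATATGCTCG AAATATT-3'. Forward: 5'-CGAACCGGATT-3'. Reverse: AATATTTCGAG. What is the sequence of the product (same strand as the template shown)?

Forward primer CGAACCGGATT is found on the top strand at positions 7–17.
The reverse primer's reverse complement is CTCGAAATATT, which matches the template at positions 27–37.
The product is the template from position 7 through 37 (31 bp).

5'-CGAACCGGATTCTGGATATGCTCGAAATATT-3'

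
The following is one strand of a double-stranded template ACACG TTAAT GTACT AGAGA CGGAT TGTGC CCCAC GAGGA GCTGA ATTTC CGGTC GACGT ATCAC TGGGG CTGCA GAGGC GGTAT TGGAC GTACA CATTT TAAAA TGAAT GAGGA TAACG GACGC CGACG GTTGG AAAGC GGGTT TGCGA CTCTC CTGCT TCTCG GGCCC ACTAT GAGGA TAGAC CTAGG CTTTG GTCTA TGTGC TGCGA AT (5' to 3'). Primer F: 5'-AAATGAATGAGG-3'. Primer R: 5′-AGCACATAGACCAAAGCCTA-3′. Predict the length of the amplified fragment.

Forward primer AAATGAATGAGG is found on the top strand at positions 103–114.
Taking the reverse complement of AGCACATAGACCAAAGCCTA gives TAGGCTTTGGTCTATGTGCT, found at positions 187–206 on the template; the primer anneals here to the top strand with its 3' end pointing upstream.
The product runs from position 103 to position 206, so its length is 206 − 103 + 1 = 104 bp.

104 bp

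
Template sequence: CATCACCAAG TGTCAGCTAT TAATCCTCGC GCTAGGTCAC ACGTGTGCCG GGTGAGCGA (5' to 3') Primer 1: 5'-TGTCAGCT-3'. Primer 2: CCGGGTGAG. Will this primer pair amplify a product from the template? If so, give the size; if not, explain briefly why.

No product — both primers anneal to the same strand and extend in the same direction.

Primer 1 (TGTCAGCT) matches the top strand at positions 11–18 (3' end points downstream).
Primer 2 (CCGGGTGAG) also matches the top strand directly, at positions 48–56 — its reverse complement CTCACCCGG is not present.
Both primers anneal to the bottom strand with 3' ends pointing the same way, so neither can prime synthesis back toward the other.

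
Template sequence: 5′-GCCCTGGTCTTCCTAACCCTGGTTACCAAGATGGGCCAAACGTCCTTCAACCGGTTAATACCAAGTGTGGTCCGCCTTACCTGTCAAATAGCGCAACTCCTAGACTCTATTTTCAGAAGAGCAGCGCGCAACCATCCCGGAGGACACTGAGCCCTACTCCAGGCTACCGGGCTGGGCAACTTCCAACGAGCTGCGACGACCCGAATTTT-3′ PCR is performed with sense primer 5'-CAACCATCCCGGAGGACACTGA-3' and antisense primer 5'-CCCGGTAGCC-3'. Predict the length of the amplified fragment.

43 bp

Forward primer CAACCATCCCGGAGGACACTGA is found on the top strand at positions 129–150.
Taking the reverse complement of CCCGGTAGCC gives GGCTACCGGG, found at positions 162–171 on the template; the primer anneals here to the top strand with its 3' end pointing upstream.
The product runs from position 129 to position 171, so its length is 171 − 129 + 1 = 43 bp.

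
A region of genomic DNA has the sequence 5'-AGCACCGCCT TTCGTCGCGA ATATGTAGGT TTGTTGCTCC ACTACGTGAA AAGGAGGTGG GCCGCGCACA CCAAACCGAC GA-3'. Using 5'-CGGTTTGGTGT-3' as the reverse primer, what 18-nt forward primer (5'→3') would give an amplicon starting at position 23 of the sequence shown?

The reverse primer's reverse complement ACACCAAACCG matches the template at positions 68–78; the product starts at position 23.
The forward primer is identical to the top strand over positions 23–40: ATGTAGGTTTGTTGCTCC.

5'-ATGTAGGTTTGTTGCTCC-3'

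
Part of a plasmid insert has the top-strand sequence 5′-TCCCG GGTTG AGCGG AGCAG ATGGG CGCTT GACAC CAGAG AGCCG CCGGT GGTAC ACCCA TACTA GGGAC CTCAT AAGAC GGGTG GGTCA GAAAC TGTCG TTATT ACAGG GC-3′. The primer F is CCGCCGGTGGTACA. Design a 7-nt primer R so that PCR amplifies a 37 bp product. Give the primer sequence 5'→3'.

5'-TCTTATG-3'

The forward primer binds at positions 43–56, so a 37 bp product ends at position 43 + 37 − 1 = 79.
The reverse primer anneals to the top strand over positions 73–79, i.e. to CATAAGA.
Its sequence written 5'→3' is the reverse complement: TCTTATG.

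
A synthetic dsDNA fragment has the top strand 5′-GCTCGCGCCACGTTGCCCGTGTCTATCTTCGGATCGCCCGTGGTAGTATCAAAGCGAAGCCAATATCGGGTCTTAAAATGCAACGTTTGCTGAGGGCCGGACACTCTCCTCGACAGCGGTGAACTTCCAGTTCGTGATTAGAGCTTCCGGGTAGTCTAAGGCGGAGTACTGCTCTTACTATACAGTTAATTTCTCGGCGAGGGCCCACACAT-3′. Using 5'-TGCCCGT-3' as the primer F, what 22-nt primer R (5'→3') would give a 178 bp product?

The forward primer binds at positions 14–20, so a 178 bp product ends at position 14 + 178 − 1 = 191.
The reverse primer anneals to the top strand over positions 170–191, i.e. to TGCTCTTACTATACAGTTAATT.
Its sequence written 5'→3' is the reverse complement: AATTAACTGTATAGTAAGAGCA.

5'-AATTAACTGTATAGTAAGAGCA-3'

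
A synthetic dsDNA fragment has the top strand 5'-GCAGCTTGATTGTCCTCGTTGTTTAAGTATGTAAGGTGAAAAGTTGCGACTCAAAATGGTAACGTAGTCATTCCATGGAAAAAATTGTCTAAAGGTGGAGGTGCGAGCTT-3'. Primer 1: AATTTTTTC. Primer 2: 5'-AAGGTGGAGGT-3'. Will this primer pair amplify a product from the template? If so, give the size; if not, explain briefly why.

No product — the primers' 3' ends point away from each other.

Primer 1 (AATTTTTTC) has reverse complement GAAAAAATT, which matches the top strand at positions 78–86; primer 1 anneals to the top strand there with its 3' end pointing upstream toward position 78.
Primer 2 (AAGGTGGAGGT) matches the top strand directly at positions 92–102; it anneals to the bottom strand with its 3' end pointing downstream toward position 102.
The 3' ends diverge (primer 1 extends toward position 1, primer 2 toward position 110), so the primers never converge on a shared product.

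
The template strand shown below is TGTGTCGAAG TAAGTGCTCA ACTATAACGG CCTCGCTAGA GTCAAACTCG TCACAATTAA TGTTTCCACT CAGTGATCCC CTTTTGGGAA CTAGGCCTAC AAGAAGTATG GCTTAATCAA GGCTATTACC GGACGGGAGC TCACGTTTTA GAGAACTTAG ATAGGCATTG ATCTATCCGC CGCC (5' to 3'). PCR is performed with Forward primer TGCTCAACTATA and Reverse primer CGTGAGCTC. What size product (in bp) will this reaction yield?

131 bp

Scanning the template, TGCTCAACTATA occurs at positions 15–26; this primer anneals to the bottom strand there with its 3' end pointing downstream.
Reverse complement of the reverse primer: GAGCTCACG. This occurs on the top strand at positions 137–145.
The product runs from position 15 to position 145, so its length is 145 − 15 + 1 = 131 bp.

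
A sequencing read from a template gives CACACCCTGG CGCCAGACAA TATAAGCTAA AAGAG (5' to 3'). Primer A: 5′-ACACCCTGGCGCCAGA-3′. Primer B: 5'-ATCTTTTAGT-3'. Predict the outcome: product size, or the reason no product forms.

No product — primer B has no binding site in the template.

Primer B (ATCTTTTAGT) does not match the top strand, and its reverse complement ACTAAAAGAT does not match either.
With no annealing site for primer B, no amplification occurs.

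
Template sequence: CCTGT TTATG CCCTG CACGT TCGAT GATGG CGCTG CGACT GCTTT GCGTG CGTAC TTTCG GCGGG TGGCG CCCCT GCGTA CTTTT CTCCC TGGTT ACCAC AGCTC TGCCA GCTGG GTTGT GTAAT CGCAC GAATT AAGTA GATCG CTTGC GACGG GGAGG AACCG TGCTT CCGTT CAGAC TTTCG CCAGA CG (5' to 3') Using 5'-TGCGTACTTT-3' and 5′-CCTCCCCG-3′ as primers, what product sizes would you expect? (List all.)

112 bp, 86 bp

The forward primer TGCGTACTTT matches the top strand at positions 49–58, 75–84.
The reverse primer's reverse complement is CGGGGAGG, matching at positions 153–160.
Each forward site pairs with the reverse site to give a product ending at position 160: sizes 112, 86 bp.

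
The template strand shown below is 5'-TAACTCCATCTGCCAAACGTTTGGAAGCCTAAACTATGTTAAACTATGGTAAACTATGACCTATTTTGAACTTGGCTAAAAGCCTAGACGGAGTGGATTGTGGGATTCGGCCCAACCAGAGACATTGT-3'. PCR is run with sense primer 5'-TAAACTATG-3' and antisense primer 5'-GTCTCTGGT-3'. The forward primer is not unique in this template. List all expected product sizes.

94 bp, 84 bp, 74 bp

The forward primer TAAACTATG matches the top strand at positions 30–38, 40–48, 50–58.
The reverse primer's reverse complement is ACCAGAGAC, matching at positions 115–123.
Each forward site pairs with the reverse site to give a product ending at position 123: sizes 94, 84, 74 bp.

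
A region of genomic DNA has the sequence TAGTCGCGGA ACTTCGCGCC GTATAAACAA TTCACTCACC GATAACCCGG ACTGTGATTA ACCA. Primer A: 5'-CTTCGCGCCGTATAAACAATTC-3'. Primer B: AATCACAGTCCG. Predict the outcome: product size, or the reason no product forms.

Yes — a 48 bp product.

Primer A (CTTCGCGCCGTATAAACAATTC) matches the top strand at positions 12–33; it acts as a forward primer.
Primer B's reverse complement is CGGACTGTGATT, matching the top strand at positions 48–59; it acts as a reverse primer.
The 3' ends face each other across positions 12–59, giving a 48 bp product.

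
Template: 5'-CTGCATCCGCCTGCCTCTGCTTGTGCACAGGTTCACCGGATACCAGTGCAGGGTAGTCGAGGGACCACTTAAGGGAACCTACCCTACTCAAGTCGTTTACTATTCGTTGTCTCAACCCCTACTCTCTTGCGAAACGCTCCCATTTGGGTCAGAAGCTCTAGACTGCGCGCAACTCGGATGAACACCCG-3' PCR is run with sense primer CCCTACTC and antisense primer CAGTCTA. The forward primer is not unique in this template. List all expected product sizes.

The forward primer CCCTACTC matches the top strand at positions 82–89, 117–124.
The reverse primer's reverse complement is TAGACTG, matching at positions 159–165.
Each forward site pairs with the reverse site to give a product ending at position 165: sizes 84, 49 bp.

84 bp, 49 bp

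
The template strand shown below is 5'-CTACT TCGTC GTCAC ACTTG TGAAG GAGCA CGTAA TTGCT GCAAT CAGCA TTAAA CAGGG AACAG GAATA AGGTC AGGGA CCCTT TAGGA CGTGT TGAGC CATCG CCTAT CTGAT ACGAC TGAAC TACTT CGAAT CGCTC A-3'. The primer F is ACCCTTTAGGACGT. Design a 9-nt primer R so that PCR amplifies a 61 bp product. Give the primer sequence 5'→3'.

5'-GAGCGATTC-3'

The forward primer binds at positions 80–93, so a 61 bp product ends at position 80 + 61 − 1 = 140.
The reverse primer anneals to the top strand over positions 132–140, i.e. to GAATCGCTC.
Its sequence written 5'→3' is the reverse complement: GAGCGATTC.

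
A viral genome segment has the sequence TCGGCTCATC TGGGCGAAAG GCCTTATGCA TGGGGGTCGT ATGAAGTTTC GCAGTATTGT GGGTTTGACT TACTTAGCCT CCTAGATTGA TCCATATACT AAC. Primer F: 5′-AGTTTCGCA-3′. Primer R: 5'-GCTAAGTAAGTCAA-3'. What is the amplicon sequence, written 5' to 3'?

5'-AGTTTCGCAGTATTGTGGGTTTGACTTACTTAGC-3'

Forward primer AGTTTCGCA is found on the top strand at positions 45–53.
Taking the reverse complement of GCTAAGTAAGTCAA gives TTGACTTACTTAGC, found at positions 65–78 on the template; the primer anneals here to the top strand with its 3' end pointing upstream.
The product is the template from position 45 through 78 (34 bp).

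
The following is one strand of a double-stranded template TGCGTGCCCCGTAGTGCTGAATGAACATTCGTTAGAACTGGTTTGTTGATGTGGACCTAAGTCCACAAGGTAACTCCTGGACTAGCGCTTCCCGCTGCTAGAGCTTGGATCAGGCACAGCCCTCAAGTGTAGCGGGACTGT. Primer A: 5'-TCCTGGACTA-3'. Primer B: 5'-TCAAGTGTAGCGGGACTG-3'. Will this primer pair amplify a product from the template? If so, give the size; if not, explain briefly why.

Primer A (TCCTGGACTA) matches the top strand at positions 75–84 (3' end points downstream).
Primer B (TCAAGTGTAGCGGGACTG) also matches the top strand directly, at positions 123–140 — its reverse complement CAGTCCCGCTACACTTGA is not present.
Both primers anneal to the bottom strand with 3' ends pointing the same way, so neither can prime synthesis back toward the other.

No product — both primers anneal to the same strand and extend in the same direction.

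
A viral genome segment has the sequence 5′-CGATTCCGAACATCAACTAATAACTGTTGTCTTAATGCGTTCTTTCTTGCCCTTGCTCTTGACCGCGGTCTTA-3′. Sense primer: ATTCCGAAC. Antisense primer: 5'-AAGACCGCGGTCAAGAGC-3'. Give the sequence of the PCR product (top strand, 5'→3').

Forward primer ATTCCGAAC is found on the top strand at positions 3–11.
The reverse primer's reverse complement is GCTCTTGACCGCGGTCTT, which matches the template at positions 55–72.
The product is the template from position 3 through 72 (70 bp).

5'-ATTCCGAACATCAACTAATAACTGTTGTCTTAATGCGTTCTTTCTTGCCCTTGCTCTTGACCGCGGTCTT-3'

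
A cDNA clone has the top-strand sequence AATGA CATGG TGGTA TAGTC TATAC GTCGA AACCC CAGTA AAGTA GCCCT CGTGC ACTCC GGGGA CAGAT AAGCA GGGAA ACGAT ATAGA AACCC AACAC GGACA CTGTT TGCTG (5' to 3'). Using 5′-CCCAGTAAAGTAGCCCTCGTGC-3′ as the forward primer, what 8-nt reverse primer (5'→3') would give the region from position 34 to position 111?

5'-AAACAGTG-3'

The product's 3' end on the top strand is position 111.
The reverse primer anneals to the top strand over positions 104–111, i.e. to CACTGTTT.
Its sequence written 5'→3' is the reverse complement: AAACAGTG.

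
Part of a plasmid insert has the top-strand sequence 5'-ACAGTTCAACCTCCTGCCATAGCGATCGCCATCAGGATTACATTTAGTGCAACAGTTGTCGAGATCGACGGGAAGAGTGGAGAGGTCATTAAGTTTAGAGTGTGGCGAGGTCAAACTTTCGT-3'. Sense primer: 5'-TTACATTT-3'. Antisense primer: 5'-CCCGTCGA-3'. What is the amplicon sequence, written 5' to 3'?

5'-TTACATTTAGTGCAACAGTTGTCGAGATCGACGGG-3'

The forward primer matches the template at positions 38–45.
Reverse complement of the reverse primer: TCGACGGG. This occurs on the top strand at positions 65–72.
The product is the template from position 38 through 72 (35 bp).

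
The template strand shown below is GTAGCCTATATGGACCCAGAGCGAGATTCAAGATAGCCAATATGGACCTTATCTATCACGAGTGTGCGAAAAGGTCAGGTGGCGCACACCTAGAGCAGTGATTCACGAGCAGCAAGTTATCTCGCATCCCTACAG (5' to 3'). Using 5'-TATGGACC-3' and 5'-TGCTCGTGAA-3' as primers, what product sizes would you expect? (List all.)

103 bp, 71 bp

The forward primer TATGGACC matches the top strand at positions 9–16, 41–48.
The reverse primer's reverse complement is TTCACGAGCA, matching at positions 102–111.
Each forward site pairs with the reverse site to give a product ending at position 111: sizes 103, 71 bp.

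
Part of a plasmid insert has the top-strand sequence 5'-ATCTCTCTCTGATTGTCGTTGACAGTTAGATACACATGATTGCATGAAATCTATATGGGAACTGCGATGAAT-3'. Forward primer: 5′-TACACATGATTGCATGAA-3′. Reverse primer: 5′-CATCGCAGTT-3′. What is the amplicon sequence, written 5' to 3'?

5'-TACACATGATTGCATGAAATCTATATGGGAACTGCGATG-3'

The forward primer matches the template at positions 31–48.
Reverse complement of the reverse primer: AACTGCGATG. This occurs on the top strand at positions 60–69.
The product is the template from position 31 through 69 (39 bp).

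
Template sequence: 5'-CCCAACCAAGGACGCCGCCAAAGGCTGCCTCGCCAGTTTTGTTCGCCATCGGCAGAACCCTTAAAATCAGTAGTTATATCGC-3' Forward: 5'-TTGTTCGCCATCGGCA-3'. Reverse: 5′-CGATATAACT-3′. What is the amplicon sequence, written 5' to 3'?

5'-TTGTTCGCCATCGGCAGAACCCTTAAAATCAGTAGTTATATCG-3'

Scanning the template, TTGTTCGCCATCGGCA occurs at positions 39–54; this primer anneals to the bottom strand there with its 3' end pointing downstream.
Reverse complement of the reverse primer: AGTTATATCG. This occurs on the top strand at positions 72–81.
The product is the template from position 39 through 81 (43 bp).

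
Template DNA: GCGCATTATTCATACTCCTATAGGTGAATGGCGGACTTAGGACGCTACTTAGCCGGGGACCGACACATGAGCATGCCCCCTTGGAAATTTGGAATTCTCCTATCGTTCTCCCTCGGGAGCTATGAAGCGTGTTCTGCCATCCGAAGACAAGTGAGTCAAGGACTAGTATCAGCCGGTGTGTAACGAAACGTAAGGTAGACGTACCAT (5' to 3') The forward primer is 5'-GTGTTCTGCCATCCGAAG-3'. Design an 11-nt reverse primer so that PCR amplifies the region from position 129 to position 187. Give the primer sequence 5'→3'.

The product's 3' end on the top strand is position 187.
The reverse primer anneals to the top strand over positions 177–187, i.e. to TGTGTAACGAA.
Its sequence written 5'→3' is the reverse complement: TTCGTTACACA.

5'-TTCGTTACACA-3'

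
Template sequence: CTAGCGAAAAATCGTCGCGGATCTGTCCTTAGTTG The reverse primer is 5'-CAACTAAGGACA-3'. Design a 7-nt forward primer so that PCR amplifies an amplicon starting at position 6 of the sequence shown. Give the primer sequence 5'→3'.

5'-GAAAAAT-3'

The reverse primer's reverse complement TGTCCTTAGTTG matches the template at positions 24–35; the product starts at position 6.
The forward primer is identical to the top strand over positions 6–12: GAAAAAT.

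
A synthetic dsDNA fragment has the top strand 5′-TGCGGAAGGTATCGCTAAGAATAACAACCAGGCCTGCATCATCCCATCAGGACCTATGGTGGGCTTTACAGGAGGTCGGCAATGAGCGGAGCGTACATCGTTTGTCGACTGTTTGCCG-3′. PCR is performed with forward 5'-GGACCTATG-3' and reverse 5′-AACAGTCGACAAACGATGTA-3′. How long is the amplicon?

Forward primer GGACCTATG is found on the top strand at positions 50–58.
The reverse primer's reverse complement is TACATCGTTTGTCGACTGTT, which matches the template at positions 94–113.
Product length = (reverse-primer end) − (forward-primer start) + 1 = 113 − 50 + 1 = 64 bp.

64 bp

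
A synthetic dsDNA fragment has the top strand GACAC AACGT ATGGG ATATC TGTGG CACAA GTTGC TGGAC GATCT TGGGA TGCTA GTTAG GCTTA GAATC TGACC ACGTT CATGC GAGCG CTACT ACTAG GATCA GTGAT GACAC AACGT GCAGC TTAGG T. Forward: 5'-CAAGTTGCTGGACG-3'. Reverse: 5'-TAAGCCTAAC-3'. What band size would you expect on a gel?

The forward primer matches the template at positions 28–41.
Taking the reverse complement of TAAGCCTAAC gives GTTAGGCTTA, found at positions 56–65 on the template; the primer anneals here to the top strand with its 3' end pointing upstream.
Amplicon spans positions 28–65: 38 bp.

38 bp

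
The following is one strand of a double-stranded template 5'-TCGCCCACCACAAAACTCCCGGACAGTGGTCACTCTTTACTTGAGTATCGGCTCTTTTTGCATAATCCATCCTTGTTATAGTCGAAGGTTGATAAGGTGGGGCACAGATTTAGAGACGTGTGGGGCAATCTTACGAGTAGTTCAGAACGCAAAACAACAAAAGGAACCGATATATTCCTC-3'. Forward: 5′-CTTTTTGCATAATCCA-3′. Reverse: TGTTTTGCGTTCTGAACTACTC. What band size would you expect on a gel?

The forward primer matches the template at positions 54–69.
Reverse complement of the reverse primer: GAGTAGTTCAGAACGCAAAACA. This occurs on the top strand at positions 135–156.
Amplicon spans positions 54–156: 103 bp.

103 bp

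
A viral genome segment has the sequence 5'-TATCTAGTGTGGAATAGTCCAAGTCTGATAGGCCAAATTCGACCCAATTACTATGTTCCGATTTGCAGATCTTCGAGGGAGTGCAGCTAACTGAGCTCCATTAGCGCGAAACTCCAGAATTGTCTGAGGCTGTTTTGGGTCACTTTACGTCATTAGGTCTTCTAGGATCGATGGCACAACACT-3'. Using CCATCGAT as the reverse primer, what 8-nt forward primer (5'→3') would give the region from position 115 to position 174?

The reverse primer's reverse complement ATCGATGG matches the template at positions 167–174; the product starts at position 115.
The forward primer is identical to the top strand over positions 115–122: CAGAATTG.

5'-CAGAATTG-3'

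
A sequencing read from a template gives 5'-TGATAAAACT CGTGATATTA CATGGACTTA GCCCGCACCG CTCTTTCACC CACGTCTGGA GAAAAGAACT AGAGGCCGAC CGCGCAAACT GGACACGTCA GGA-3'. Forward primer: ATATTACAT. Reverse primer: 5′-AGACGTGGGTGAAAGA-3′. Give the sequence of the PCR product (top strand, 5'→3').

The forward primer matches the template at positions 15–23.
The reverse primer's reverse complement is TCTTTCACCCACGTCT, which matches the template at positions 42–57.
The product is the template from position 15 through 57 (43 bp).

5'-ATATTACATGGACTTAGCCCGCACCGCTCTTTCACCCACGTCT-3'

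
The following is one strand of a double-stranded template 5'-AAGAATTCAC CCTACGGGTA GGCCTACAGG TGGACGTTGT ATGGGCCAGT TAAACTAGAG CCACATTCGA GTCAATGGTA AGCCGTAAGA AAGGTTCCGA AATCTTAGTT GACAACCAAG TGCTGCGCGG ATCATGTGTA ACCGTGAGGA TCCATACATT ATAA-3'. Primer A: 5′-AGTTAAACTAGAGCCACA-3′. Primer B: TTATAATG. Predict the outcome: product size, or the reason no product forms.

Yes — a 117 bp product.

Primer A (AGTTAAACTAGAGCCACA) matches the top strand at positions 48–65; it acts as a forward primer.
Primer B's reverse complement is CATTATAA, matching the top strand at positions 157–164; it acts as a reverse primer.
The 3' ends face each other across positions 48–164, giving a 117 bp product.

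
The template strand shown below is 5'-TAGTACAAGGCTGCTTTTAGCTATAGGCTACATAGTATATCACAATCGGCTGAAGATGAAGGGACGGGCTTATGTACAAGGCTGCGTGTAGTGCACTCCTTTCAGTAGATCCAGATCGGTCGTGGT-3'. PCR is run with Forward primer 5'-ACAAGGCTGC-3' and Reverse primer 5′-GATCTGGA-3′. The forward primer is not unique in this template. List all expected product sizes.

113 bp, 42 bp

The forward primer ACAAGGCTGC matches the top strand at positions 5–14, 76–85.
The reverse primer's reverse complement is TCCAGATC, matching at positions 110–117.
Each forward site pairs with the reverse site to give a product ending at position 117: sizes 113, 42 bp.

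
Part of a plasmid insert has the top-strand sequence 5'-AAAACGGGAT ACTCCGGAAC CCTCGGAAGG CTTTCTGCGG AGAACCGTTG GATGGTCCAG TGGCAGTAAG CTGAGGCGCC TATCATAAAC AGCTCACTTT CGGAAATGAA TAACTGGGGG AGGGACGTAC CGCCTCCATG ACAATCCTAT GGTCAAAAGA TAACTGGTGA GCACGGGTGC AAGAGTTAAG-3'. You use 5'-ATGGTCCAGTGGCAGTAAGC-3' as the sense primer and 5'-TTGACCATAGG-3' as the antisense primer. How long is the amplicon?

105 bp

Forward primer ATGGTCCAGTGGCAGTAAGC is found on the top strand at positions 52–71.
Reverse complement of the reverse primer: CCTATGGTCAA. This occurs on the top strand at positions 146–156.
Amplicon spans positions 52–156: 105 bp.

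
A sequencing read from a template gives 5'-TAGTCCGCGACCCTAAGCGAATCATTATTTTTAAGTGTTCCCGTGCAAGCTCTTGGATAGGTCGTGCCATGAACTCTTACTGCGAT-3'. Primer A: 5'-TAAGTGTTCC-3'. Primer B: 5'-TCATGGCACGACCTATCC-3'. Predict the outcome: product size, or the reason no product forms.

Primer A (TAAGTGTTCC) matches the top strand at positions 32–41; it acts as a forward primer.
Primer B's reverse complement is GGATAGGTCGTGCCATGA, matching the top strand at positions 55–72; it acts as a reverse primer.
The 3' ends face each other across positions 32–72, giving a 41 bp product.

Yes — a 41 bp product.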